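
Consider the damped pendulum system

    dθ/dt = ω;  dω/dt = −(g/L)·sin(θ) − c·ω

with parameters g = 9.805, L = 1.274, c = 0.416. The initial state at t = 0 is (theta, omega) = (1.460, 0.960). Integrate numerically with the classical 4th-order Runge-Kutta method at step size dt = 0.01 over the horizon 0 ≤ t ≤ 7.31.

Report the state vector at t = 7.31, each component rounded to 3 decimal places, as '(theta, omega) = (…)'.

t=0.000: state=(1.460, 0.960)
step 1 (dt=0.01): k1=(0.960, -8.048), k2=(0.920, -8.036), k3=(0.920, -8.036), k4=(0.880, -8.022); state += dt/6·(k1+2k2+2k3+k4)
t=0.010: state=(1.469, 0.880)
t=0.020: state=(1.478, 0.800)
t=0.030: state=(1.485, 0.720)
continuing one RK4 step at a time; state shown every 25 steps (Δt=0.25):
t=0.250: state=(1.456, -0.957)
t=0.500: state=(1.004, -2.587)
t=0.750: state=(0.232, -3.378)
t=1.000: state=(-0.560, -2.717)
t=1.250: state=(-1.047, -1.099)
t=1.500: state=(-1.100, 0.646)
t=1.750: state=(-0.750, 2.063)
t=2.000: state=(-0.139, 2.644)
t=2.250: state=(0.471, 2.054)
t=2.500: state=(0.825, 0.709)
t=2.750: state=(0.818, -0.736)
t=3.000: state=(0.489, -1.797)
t=3.250: state=(-0.012, -2.048)
t=3.500: state=(-0.458, -1.392)
t=3.750: state=(-0.667, -0.243)
t=4.000: state=(-0.582, 0.882)
t=4.250: state=(-0.263, 1.560)
t=4.500: state=(0.137, 1.512)
t=4.750: state=(0.438, 0.817)
t=5.000: state=(0.523, -0.142)
t=5.250: state=(0.380, -0.951)
t=5.500: state=(0.088, -1.286)
t=5.750: state=(-0.213, -1.031)
t=6.000: state=(-0.392, -0.358)
t=6.250: state=(-0.385, 0.397)
t=6.500: state=(-0.214, 0.913)
t=6.750: state=(0.033, 0.986)
t=7.000: state=(0.242, 0.621)
t=7.250: state=(0.325, 0.026)
t=7.310: state=(0.322, -0.120)

(theta, omega) = (0.322, -0.120)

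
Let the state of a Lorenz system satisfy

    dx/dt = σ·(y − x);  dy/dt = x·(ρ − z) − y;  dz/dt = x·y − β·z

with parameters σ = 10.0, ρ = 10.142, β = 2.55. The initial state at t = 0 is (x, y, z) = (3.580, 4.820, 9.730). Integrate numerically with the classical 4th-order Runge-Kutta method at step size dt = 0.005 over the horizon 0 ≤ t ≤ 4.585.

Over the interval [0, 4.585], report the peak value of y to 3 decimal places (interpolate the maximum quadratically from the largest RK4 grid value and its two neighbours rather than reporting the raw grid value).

max y = 5.037

t=0.000: state=(3.580, 4.820, 9.730)
step 1 (dt=0.005): k1=(12.400, -3.345, -7.556), k2=(12.006, -3.256, -7.389), k3=(12.018, -3.258, -7.394), k4=(11.636, -3.169, -7.231); state += dt/6·(k1+2k2+2k3+k4)
t=0.005: state=(3.640, 4.804, 9.693)
t=0.010: state=(3.696, 4.788, 9.658)
t=0.015: state=(3.749, 4.774, 9.624)
continuing one RK4 step at a time; state shown every 40 steps (Δt=0.2):
t=0.200: state=(4.504, 4.651, 8.938)
t=0.400: state=(4.765, 4.898, 8.845)
t=0.600: state=(4.978, 5.037, 9.142)
t=0.800: state=(4.962, 4.895, 9.382)
t=1.000: state=(4.786, 4.702, 9.281)
t=1.200: state=(4.696, 4.698, 9.037)
t=1.400: state=(4.777, 4.844, 8.963)
t=1.600: state=(4.902, 4.944, 9.113)
t=1.800: state=(4.914, 4.885, 9.268)
t=2.000: state=(4.820, 4.769, 9.240)
t=2.200: state=(4.755, 4.747, 9.102)
t=2.400: state=(4.789, 4.824, 9.038)
t=2.600: state=(4.862, 4.891, 9.109)
t=2.800: state=(4.881, 4.870, 9.205)
t=3.000: state=(4.833, 4.803, 9.206)
t=3.200: state=(4.789, 4.780, 9.131)
t=3.400: state=(4.800, 4.818, 9.084)
t=3.600: state=(4.842, 4.861, 9.114)
t=3.800: state=(4.859, 4.856, 9.172)
t=4.000: state=(4.836, 4.819, 9.182)
t=4.200: state=(4.808, 4.800, 9.143)
t=4.400: state=(4.810, 4.818, 9.110)
t=4.585: state=(4.831, 4.843, 9.120)
largest grid value and its neighbours: y(0.590)=5.03676, y(0.595)=5.03678, y(0.600)=5.03660
parabola through these three points peaks at t≈0.593 with y≈5.03680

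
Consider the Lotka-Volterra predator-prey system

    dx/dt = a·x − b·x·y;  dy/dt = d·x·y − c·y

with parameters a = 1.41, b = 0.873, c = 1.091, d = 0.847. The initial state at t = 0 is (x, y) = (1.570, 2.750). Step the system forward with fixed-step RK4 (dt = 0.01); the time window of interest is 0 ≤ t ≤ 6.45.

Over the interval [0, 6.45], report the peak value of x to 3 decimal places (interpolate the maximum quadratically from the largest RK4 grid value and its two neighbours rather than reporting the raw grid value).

t=0.000: state=(1.570, 2.750)
step 1 (dt=0.01): k1=(-1.555, 0.657), k2=(-1.552, 0.639), k3=(-1.552, 0.639), k4=(-1.549, 0.622); state += dt/6·(k1+2k2+2k3+k4)
t=0.010: state=(1.554, 2.756)
t=0.020: state=(1.539, 2.762)
t=0.030: state=(1.524, 2.768)
continuing one RK4 step at a time; state shown every 25 steps (Δt=0.25):
t=0.250: state=(1.213, 2.807)
t=0.500: state=(0.946, 2.681)
t=0.750: state=(0.768, 2.444)
t=1.000: state=(0.661, 2.162)
t=1.250: state=(0.605, 1.880)
t=1.500: state=(0.587, 1.623)
t=1.750: state=(0.601, 1.401)
t=2.000: state=(0.643, 1.216)
t=2.250: state=(0.714, 1.068)
t=2.500: state=(0.815, 0.955)
t=2.750: state=(0.950, 0.876)
t=3.000: state=(1.122, 0.830)
t=3.250: state=(1.334, 0.819)
t=3.500: state=(1.584, 0.849)
t=3.750: state=(1.858, 0.930)
t=4.000: state=(2.125, 1.080)
t=4.250: state=(2.331, 1.320)
t=4.500: state=(2.399, 1.663)
t=4.750: state=(2.270, 2.083)
t=5.000: state=(1.958, 2.488)
t=5.250: state=(1.567, 2.751)
t=5.500: state=(1.211, 2.807)
t=5.750: state=(0.944, 2.680)
t=6.000: state=(0.767, 2.442)
t=6.250: state=(0.660, 2.160)
t=6.450: state=(0.612, 1.933)
largest grid value and its neighbours: x(4.460)=2.40080, x(4.470)=2.40092, x(4.480)=2.40073
parabola through these three points peaks at t≈4.469 with x≈2.40092

max x = 2.401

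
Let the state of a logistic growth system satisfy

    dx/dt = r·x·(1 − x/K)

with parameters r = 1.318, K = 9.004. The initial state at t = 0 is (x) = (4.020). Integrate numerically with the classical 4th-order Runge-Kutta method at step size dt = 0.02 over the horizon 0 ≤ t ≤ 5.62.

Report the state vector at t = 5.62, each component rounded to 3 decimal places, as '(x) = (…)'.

t=0.000: state=(4.020)
step 1 (dt=0.02): k1=(2.933), k2=(2.937), k3=(2.937), k4=(2.941); state += dt/6·(k1+2k2+2k3+k4)
t=0.020: state=(4.079)
t=0.040: state=(4.138)
t=0.060: state=(4.197)
continuing one RK4 step at a time; state shown every 10 steps (Δt=0.2):
t=0.200: state=(4.611)
t=0.400: state=(5.199)
t=0.600: state=(5.764)
t=0.800: state=(6.288)
t=1.000: state=(6.760)
t=1.200: state=(7.175)
t=1.400: state=(7.529)
t=1.600: state=(7.826)
t=1.800: state=(8.071)
t=2.000: state=(8.269)
t=2.200: state=(8.429)
t=2.400: state=(8.555)
t=2.600: state=(8.655)
t=2.800: state=(8.734)
t=3.000: state=(8.795)
t=3.200: state=(8.842)
t=3.400: state=(8.879)
t=3.600: state=(8.908)
t=3.800: state=(8.930)
t=4.000: state=(8.947)
t=4.200: state=(8.960)
t=4.400: state=(8.970)
t=4.600: state=(8.978)
t=4.800: state=(8.984)
t=5.000: state=(8.989)
t=5.200: state=(8.992)
t=5.400: state=(8.995)
t=5.600: state=(8.997)
t=5.620: state=(8.997)

(x) = (8.997)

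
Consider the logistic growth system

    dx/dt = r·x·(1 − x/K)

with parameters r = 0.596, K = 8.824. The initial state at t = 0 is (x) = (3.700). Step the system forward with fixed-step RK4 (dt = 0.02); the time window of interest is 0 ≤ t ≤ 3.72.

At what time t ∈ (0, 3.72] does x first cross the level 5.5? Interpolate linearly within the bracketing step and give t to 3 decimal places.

t=0.000: state=(3.700)
step 1 (dt=0.02): k1=(1.281), k2=(1.282), k3=(1.282), k4=(1.283); state += dt/6·(k1+2k2+2k3+k4)
t=0.020: state=(3.726)
t=0.040: state=(3.751)
t=0.060: state=(3.777)
continuing one RK4 step at a time; state shown every 10 steps (Δt=0.2):
t=0.200: state=(3.958)
t=0.400: state=(4.220)
t=0.600: state=(4.483)
t=0.800: state=(4.745)
t=1.000: state=(5.005)
t=1.200: state=(5.261)
t=1.380: state=(5.486)
next step: t=1.400: state=(5.511) — x has crossed 5.5
linear interpolation between t=1.380 (5.48610) and t=1.400 (5.51080) → t≈1.391

t = 1.391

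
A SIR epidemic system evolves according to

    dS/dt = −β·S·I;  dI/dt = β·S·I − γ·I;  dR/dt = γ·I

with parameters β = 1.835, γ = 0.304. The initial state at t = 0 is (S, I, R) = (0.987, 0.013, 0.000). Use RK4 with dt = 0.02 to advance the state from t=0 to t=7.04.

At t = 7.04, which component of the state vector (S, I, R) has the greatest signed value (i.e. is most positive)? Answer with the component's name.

largest component: R

t=0.000: state=(0.987, 0.013, 0.000)
step 1 (dt=0.02): k1=(-0.024, 0.020, 0.004), k2=(-0.024, 0.020, 0.004), k3=(-0.024, 0.020, 0.004), k4=(-0.024, 0.020, 0.004); state += dt/6·(k1+2k2+2k3+k4)
t=0.020: state=(0.987, 0.013, 0.000)
t=0.040: state=(0.986, 0.014, 0.000)
t=0.060: state=(0.986, 0.014, 0.000)
continuing one RK4 step at a time; state shown every 25 steps (Δt=0.5):
t=0.500: state=(0.970, 0.027, 0.003)
t=1.000: state=(0.934, 0.057, 0.009)
t=1.500: state=(0.867, 0.111, 0.021)
t=2.000: state=(0.753, 0.202, 0.045)
t=2.500: state=(0.593, 0.323, 0.084)
t=3.000: state=(0.417, 0.440, 0.143)
t=3.500: state=(0.268, 0.516, 0.216)
t=4.000: state=(0.165, 0.539, 0.297)
t=4.500: state=(0.101, 0.521, 0.378)
t=5.000: state=(0.064, 0.482, 0.454)
t=5.500: state=(0.042, 0.434, 0.524)
t=6.000: state=(0.029, 0.385, 0.586)
t=6.500: state=(0.021, 0.338, 0.641)
t=7.000: state=(0.015, 0.295, 0.689)
t=7.040: state=(0.015, 0.292, 0.693)
compare at T: S=0.015, I=0.292, R=0.693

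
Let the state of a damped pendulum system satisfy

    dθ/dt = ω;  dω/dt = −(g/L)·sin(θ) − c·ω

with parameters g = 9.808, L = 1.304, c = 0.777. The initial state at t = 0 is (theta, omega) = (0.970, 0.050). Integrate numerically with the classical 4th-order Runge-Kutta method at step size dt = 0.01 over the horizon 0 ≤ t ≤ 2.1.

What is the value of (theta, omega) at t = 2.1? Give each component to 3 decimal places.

t=0.000: state=(0.970, 0.050)
step 1 (dt=0.01): k1=(0.050, -6.243), k2=(0.019, -6.220), k3=(0.019, -6.219), k4=(-0.012, -6.196); state += dt/6·(k1+2k2+2k3+k4)
t=0.010: state=(0.970, -0.012)
t=0.020: state=(0.970, -0.074)
t=0.030: state=(0.969, -0.135)
continuing one RK4 step at a time; state shown every 10 steps (Δt=0.1):
t=0.100: state=(0.945, -0.547)
t=0.200: state=(0.863, -1.077)
t=0.300: state=(0.732, -1.515)
t=0.400: state=(0.564, -1.839)
t=0.500: state=(0.369, -2.027)
t=0.600: state=(0.163, -2.064)
t=0.700: state=(-0.039, -1.953)
t=0.800: state=(-0.223, -1.711)
t=0.900: state=(-0.378, -1.366)
t=1.000: state=(-0.494, -0.956)
t=1.100: state=(-0.568, -0.516)
t=1.200: state=(-0.597, -0.077)
t=1.300: state=(-0.584, 0.334)
t=1.400: state=(-0.532, 0.694)
t=1.500: state=(-0.448, 0.984)
t=1.600: state=(-0.338, 1.188)
t=1.700: state=(-0.213, 1.296)
t=1.800: state=(-0.082, 1.305)
t=1.900: state=(0.045, 1.220)
t=2.000: state=(0.159, 1.054)
t=2.100: state=(0.253, 0.825)

(theta, omega) = (0.253, 0.825)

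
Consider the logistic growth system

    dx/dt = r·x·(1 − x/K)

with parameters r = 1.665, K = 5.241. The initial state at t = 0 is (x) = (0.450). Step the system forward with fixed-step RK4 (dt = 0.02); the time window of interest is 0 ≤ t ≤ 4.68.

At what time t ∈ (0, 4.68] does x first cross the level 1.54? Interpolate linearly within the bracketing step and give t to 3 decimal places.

t = 0.894

t=0.000: state=(0.450)
step 1 (dt=0.02): k1=(0.685), k2=(0.694), k3=(0.694), k4=(0.704); state += dt/6·(k1+2k2+2k3+k4)
t=0.020: state=(0.464)
t=0.040: state=(0.478)
t=0.060: state=(0.493)
continuing one RK4 step at a time; state shown every 10 steps (Δt=0.2):
t=0.200: state=(0.607)
t=0.400: state=(0.810)
t=0.600: state=(1.065)
t=0.800: state=(1.376)
t=0.880: state=(1.515)
next step: t=0.900: state=(1.551) — x has crossed 1.54
linear interpolation between t=0.880 (1.51486) and t=0.900 (1.55098) → t≈0.894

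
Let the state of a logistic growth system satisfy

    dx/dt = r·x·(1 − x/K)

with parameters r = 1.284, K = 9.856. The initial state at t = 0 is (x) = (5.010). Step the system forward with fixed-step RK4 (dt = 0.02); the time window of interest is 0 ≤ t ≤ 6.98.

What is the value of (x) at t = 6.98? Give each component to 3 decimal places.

(x) = (9.855)

t=0.000: state=(5.010)
step 1 (dt=0.02): k1=(3.163), k2=(3.162), k3=(3.162), k4=(3.161); state += dt/6·(k1+2k2+2k3+k4)
t=0.020: state=(5.073)
t=0.040: state=(5.136)
t=0.060: state=(5.200)
continuing one RK4 step at a time; state shown every 25 steps (Δt=0.5):
t=0.500: state=(6.531)
t=1.000: state=(7.774)
t=1.500: state=(8.638)
t=2.000: state=(9.175)
t=2.500: state=(9.486)
t=3.000: state=(9.658)
t=3.500: state=(9.751)
t=4.000: state=(9.800)
t=4.500: state=(9.827)
t=5.000: state=(9.840)
t=5.500: state=(9.848)
t=6.000: state=(9.852)
t=6.500: state=(9.854)
t=6.980: state=(9.855)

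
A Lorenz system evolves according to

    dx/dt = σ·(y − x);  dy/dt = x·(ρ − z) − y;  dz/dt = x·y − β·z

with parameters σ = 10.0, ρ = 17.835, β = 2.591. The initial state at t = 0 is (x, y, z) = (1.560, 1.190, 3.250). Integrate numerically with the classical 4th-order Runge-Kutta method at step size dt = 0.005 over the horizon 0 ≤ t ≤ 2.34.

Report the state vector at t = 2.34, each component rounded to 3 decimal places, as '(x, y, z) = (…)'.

t=0.000: state=(1.560, 1.190, 3.250)
step 1 (dt=0.005): k1=(-3.700, 21.563, -6.564), k2=(-3.068, 21.399, -6.449), k3=(-3.088, 21.422, -6.449), k4=(-2.474, 21.280, -6.334); state += dt/6·(k1+2k2+2k3+k4)
t=0.005: state=(1.545, 1.297, 3.218)
t=0.010: state=(1.535, 1.403, 3.187)
t=0.015: state=(1.531, 1.508, 3.157)
continuing one RK4 step at a time; state shown every 20 steps (Δt=0.1):
t=0.100: state=(2.135, 3.496, 2.872)
t=0.200: state=(4.331, 7.486, 3.762)
t=0.300: state=(8.594, 13.787, 9.109)
t=0.400: state=(12.899, 14.613, 22.117)
t=0.500: state=(10.082, 3.727, 27.088)
t=0.600: state=(3.830, -1.143, 21.399)
t=0.700: state=(0.557, -1.315, 16.297)
t=0.800: state=(-0.585, -1.263, 12.591)
t=0.900: state=(-1.152, -1.718, 9.833)
t=1.000: state=(-1.883, -2.850, 7.891)
t=1.100: state=(-3.245, -5.094, 6.978)
t=1.200: state=(-5.760, -8.991, 8.190)
t=1.300: state=(-9.447, -13.123, 14.066)
t=1.400: state=(-11.401, -10.758, 22.942)
t=1.500: state=(-8.227, -3.525, 23.954)
t=1.600: state=(-4.014, -0.806, 19.459)
t=1.700: state=(-1.938, -0.825, 15.193)
t=1.800: state=(-1.432, -1.401, 11.877)
t=1.900: state=(-1.729, -2.334, 9.418)
t=2.000: state=(-2.679, -4.024, 7.876)
t=2.100: state=(-4.563, -7.062, 7.840)
t=2.200: state=(-7.702, -11.333, 11.132)
t=2.300: state=(-10.843, -12.647, 19.153)
t=2.340: state=(-11.161, -10.863, 22.253)

(x, y, z) = (-11.161, -10.863, 22.253)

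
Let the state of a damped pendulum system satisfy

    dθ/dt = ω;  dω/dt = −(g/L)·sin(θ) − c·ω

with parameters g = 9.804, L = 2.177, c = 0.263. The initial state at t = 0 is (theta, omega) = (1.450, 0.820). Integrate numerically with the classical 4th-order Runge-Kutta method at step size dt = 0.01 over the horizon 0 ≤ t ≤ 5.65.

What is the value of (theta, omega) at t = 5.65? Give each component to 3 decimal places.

t=0.000: state=(1.450, 0.820)
step 1 (dt=0.01): k1=(0.820, -4.686), k2=(0.797, -4.682), k3=(0.797, -4.682), k4=(0.773, -4.678); state += dt/6·(k1+2k2+2k3+k4)
t=0.010: state=(1.458, 0.773)
t=0.020: state=(1.465, 0.726)
t=0.030: state=(1.472, 0.680)
continuing one RK4 step at a time; state shown every 20 steps (Δt=0.2):
t=0.200: state=(1.522, -0.097)
t=0.400: state=(1.414, -0.966)
t=0.600: state=(1.140, -1.756)
t=0.800: state=(0.723, -2.370)
t=1.000: state=(0.215, -2.643)
t=1.200: state=(-0.303, -2.465)
t=1.400: state=(-0.744, -1.894)
t=1.600: state=(-1.047, -1.107)
t=1.800: state=(-1.183, -0.258)
t=2.000: state=(-1.151, 0.567)
t=2.200: state=(-0.962, 1.306)
t=2.400: state=(-0.641, 1.871)
t=2.600: state=(-0.233, 2.146)
t=2.800: state=(0.193, 2.051)
t=3.000: state=(0.564, 1.616)
t=3.200: state=(0.825, 0.965)
t=3.400: state=(0.945, 0.230)
t=3.600: state=(0.918, -0.492)
t=3.800: state=(0.754, -1.123)
t=4.000: state=(0.481, -1.576)
t=4.200: state=(0.142, -1.764)
t=4.400: state=(-0.204, -1.643)
t=4.600: state=(-0.498, -1.252)
t=4.800: state=(-0.694, -0.689)
t=5.000: state=(-0.769, -0.061)
t=5.200: state=(-0.720, 0.543)
t=5.400: state=(-0.559, 1.043)
t=5.600: state=(-0.314, 1.363)
t=5.650: state=(-0.245, 1.407)

(theta, omega) = (-0.245, 1.407)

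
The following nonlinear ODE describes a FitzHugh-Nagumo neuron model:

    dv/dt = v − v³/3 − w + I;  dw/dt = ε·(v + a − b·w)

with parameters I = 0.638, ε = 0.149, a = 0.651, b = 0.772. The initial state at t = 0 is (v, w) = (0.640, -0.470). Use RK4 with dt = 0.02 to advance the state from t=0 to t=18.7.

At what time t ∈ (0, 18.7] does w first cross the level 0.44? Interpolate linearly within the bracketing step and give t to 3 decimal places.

t = 2.555

t=0.000: state=(0.640, -0.470)
step 1 (dt=0.02): k1=(1.661, 0.246), k2=(1.668, 0.249), k3=(1.668, 0.249), k4=(1.675, 0.251); state += dt/6·(k1+2k2+2k3+k4)
t=0.020: state=(0.673, -0.465)
t=0.040: state=(0.707, -0.460)
t=0.060: state=(0.741, -0.455)
continuing one RK4 step at a time; state shown every 50 steps (Δt=1):
t=1.000: state=(1.892, -0.130)
t=2.000: state=(1.938, 0.251)
t=2.540: state=(1.876, 0.435)
next step: t=2.560: state=(1.874, 0.442) — w has crossed 0.44
linear interpolation between t=2.540 (0.43512) and t=2.560 (0.44164) → t≈2.555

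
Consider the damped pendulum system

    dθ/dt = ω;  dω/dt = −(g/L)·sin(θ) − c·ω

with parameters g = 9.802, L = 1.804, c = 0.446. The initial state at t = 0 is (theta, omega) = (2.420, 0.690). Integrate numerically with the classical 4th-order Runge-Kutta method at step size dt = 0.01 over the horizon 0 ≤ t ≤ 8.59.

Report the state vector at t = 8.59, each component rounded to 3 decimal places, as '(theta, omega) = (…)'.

t=0.000: state=(2.420, 0.690)
step 1 (dt=0.01): k1=(0.690, -3.897), k2=(0.671, -3.874), k3=(0.671, -3.875), k4=(0.651, -3.852); state += dt/6·(k1+2k2+2k3+k4)
t=0.010: state=(2.427, 0.651)
t=0.020: state=(2.433, 0.613)
t=0.030: state=(2.439, 0.575)
continuing one RK4 step at a time; state shown every 50 steps (Δt=0.5):
t=0.500: state=(2.332, -1.011)
t=1.000: state=(1.340, -3.015)
t=1.500: state=(-0.415, -3.324)
t=2.000: state=(-1.438, -0.625)
t=2.500: state=(-1.094, 1.868)
t=3.000: state=(0.139, 2.555)
t=3.500: state=(0.984, 0.591)
t=4.000: state=(0.724, -1.481)
t=4.500: state=(-0.197, -1.786)
t=5.000: state=(-0.728, -0.190)
t=5.500: state=(-0.415, 1.271)
t=6.000: state=(0.267, 1.149)
t=6.500: state=(0.530, -0.156)
t=7.000: state=(0.185, -1.042)
t=7.500: state=(-0.288, -0.647)
t=8.000: state=(-0.358, 0.356)
t=8.500: state=(-0.032, 0.784)
t=8.590: state=(0.037, 0.752)

(theta, omega) = (0.037, 0.752)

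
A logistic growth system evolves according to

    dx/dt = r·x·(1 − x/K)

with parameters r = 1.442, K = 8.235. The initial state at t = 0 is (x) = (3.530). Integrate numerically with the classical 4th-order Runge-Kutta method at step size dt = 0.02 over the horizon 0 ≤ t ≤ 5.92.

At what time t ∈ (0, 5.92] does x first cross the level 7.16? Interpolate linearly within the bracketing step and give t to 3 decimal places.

t = 1.514

t=0.000: state=(3.530)
step 1 (dt=0.02): k1=(2.908), k2=(2.914), k3=(2.914), k4=(2.920); state += dt/6·(k1+2k2+2k3+k4)
t=0.020: state=(3.588)
t=0.040: state=(3.647)
t=0.060: state=(3.705)
continuing one RK4 step at a time; state shown every 10 steps (Δt=0.2):
t=0.200: state=(4.120)
t=0.400: state=(4.709)
t=0.600: state=(5.275)
t=0.800: state=(5.797)
t=1.000: state=(6.262)
t=1.200: state=(6.662)
t=1.400: state=(6.996)
t=1.500: state=(7.141)
next step: t=1.520: state=(7.168) — x has crossed 7.16
linear interpolation between t=1.500 (7.14068) and t=1.520 (7.16776) → t≈1.514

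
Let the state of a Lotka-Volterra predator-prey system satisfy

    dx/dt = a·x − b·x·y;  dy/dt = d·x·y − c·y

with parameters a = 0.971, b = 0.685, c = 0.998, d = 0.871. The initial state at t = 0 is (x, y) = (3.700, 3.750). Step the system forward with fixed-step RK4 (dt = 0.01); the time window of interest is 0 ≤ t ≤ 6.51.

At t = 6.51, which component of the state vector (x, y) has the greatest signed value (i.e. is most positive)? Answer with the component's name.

largest component: x

t=0.000: state=(3.700, 3.750)
step 1 (dt=0.01): k1=(-5.912, 8.343), k2=(-5.969, 8.338), k3=(-5.969, 8.337), k4=(-6.024, 8.329); state += dt/6·(k1+2k2+2k3+k4)
t=0.010: state=(3.640, 3.833)
t=0.020: state=(3.580, 3.917)
t=0.030: state=(3.518, 3.999)
continuing one RK4 step at a time; state shown every 25 steps (Δt=0.25):
t=0.250: state=(2.108, 5.497)
t=0.500: state=(0.991, 5.923)
t=0.750: state=(0.476, 5.372)
t=1.000: state=(0.260, 4.520)
t=1.250: state=(0.164, 3.684)
t=1.500: state=(0.119, 2.958)
t=1.750: state=(0.096, 2.359)
t=2.000: state=(0.086, 1.875)
t=2.250: state=(0.082, 1.487)
t=2.500: state=(0.083, 1.180)
t=2.750: state=(0.088, 0.937)
t=3.000: state=(0.098, 0.745)
t=3.250: state=(0.111, 0.594)
t=3.500: state=(0.129, 0.475)
t=3.750: state=(0.153, 0.381)
t=4.000: state=(0.184, 0.308)
t=4.250: state=(0.224, 0.251)
t=4.500: state=(0.275, 0.207)
t=4.750: state=(0.339, 0.172)
t=5.000: state=(0.420, 0.145)
t=5.250: state=(0.524, 0.126)
t=5.500: state=(0.654, 0.111)
t=5.750: state=(0.819, 0.102)
t=6.000: state=(1.026, 0.097)
t=6.250: state=(1.287, 0.097)
t=6.500: state=(1.613, 0.103)
t=6.510: state=(1.628, 0.104)
compare at T: x=1.628, y=0.104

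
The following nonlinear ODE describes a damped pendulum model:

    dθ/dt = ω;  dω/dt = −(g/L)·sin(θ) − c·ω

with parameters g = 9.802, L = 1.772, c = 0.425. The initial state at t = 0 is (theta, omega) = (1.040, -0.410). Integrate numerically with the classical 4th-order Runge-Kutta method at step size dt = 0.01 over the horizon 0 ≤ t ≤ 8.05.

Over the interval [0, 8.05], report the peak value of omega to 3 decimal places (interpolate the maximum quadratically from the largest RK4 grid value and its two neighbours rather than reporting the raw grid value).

t=0.000: state=(1.040, -0.410)
step 1 (dt=0.01): k1=(-0.410, -4.596), k2=(-0.433, -4.581), k3=(-0.433, -4.580), k4=(-0.456, -4.565); state += dt/6·(k1+2k2+2k3+k4)
t=0.010: state=(1.036, -0.456)
t=0.020: state=(1.031, -0.501)
t=0.030: state=(1.026, -0.546)
continuing one RK4 step at a time; state shown every 50 steps (Δt=0.5):
t=0.500: state=(0.363, -2.009)
t=1.000: state=(-0.556, -1.275)
t=1.500: state=(-0.720, 0.611)
t=2.000: state=(-0.108, 1.544)
t=2.500: state=(0.502, 0.650)
t=3.000: state=(0.458, -0.753)
t=3.500: state=(-0.068, -1.099)
t=4.000: state=(-0.419, -0.182)
t=4.500: state=(-0.249, 0.754)
t=5.000: state=(0.161, 0.693)
t=5.500: state=(0.315, -0.116)
t=6.000: state=(0.095, -0.644)
t=6.500: state=(-0.188, -0.363)
t=7.000: state=(-0.209, 0.263)
t=7.500: state=(0.004, 0.481)
t=8.000: state=(0.172, 0.125)
t=8.050: state=(0.177, 0.075)
largest grid value and its neighbours: omega(1.980)=1.54329, omega(1.990)=1.54395, omega(2.000)=1.54377
parabola through these three points peaks at t≈1.993 with omega≈1.54398

max omega = 1.544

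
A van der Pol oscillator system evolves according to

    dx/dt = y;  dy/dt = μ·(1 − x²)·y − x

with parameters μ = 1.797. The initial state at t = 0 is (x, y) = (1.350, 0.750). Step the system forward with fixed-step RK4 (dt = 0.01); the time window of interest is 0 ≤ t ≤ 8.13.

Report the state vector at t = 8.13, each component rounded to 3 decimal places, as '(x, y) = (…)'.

t=0.000: state=(1.350, 0.750)
step 1 (dt=0.01): k1=(0.750, -2.459), k2=(0.738, -2.458), k3=(0.738, -2.457), k4=(0.725, -2.456); state += dt/6·(k1+2k2+2k3+k4)
t=0.010: state=(1.357, 0.725)
t=0.020: state=(1.365, 0.701)
t=0.030: state=(1.371, 0.676)
continuing one RK4 step at a time; state shown every 50 steps (Δt=0.5):
t=0.500: state=(1.463, -0.172)
t=1.000: state=(1.271, -0.562)
t=1.500: state=(0.895, -0.987)
t=2.000: state=(0.165, -2.162)
t=2.500: state=(-1.364, -3.114)
t=3.000: state=(-2.009, -0.027)
t=3.500: state=(-1.890, 0.359)
t=4.000: state=(-1.687, 0.451)
t=4.500: state=(-1.433, 0.577)
t=5.000: state=(-1.088, 0.841)
t=5.500: state=(-0.515, 1.598)
t=6.000: state=(0.748, 3.519)
t=6.500: state=(1.966, 0.661)
t=7.000: state=(1.959, -0.304)
t=7.500: state=(1.775, -0.416)
t=8.000: state=(1.543, -0.517)
t=8.130: state=(1.474, -0.554)

(x, y) = (1.474, -0.554)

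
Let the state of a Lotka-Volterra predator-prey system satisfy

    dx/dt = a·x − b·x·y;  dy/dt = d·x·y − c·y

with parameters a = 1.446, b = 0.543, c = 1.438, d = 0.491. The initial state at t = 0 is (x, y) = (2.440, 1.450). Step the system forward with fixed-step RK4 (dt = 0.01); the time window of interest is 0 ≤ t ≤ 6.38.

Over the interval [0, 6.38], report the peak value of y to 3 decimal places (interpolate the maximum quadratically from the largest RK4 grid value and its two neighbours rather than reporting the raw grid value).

max y = 4.518

t=0.000: state=(2.440, 1.450)
step 1 (dt=0.01): k1=(1.607, -0.348), k2=(1.615, -0.342), k3=(1.615, -0.342), k4=(1.622, -0.336); state += dt/6·(k1+2k2+2k3+k4)
t=0.010: state=(2.456, 1.447)
t=0.020: state=(2.472, 1.443)
t=0.030: state=(2.489, 1.440)
continuing one RK4 step at a time; state shown every 25 steps (Δt=0.25):
t=0.250: state=(2.889, 1.402)
t=0.500: state=(3.423, 1.441)
t=0.750: state=(4.006, 1.586)
t=1.000: state=(4.555, 1.875)
t=1.250: state=(4.921, 2.347)
t=1.500: state=(4.919, 3.011)
t=1.750: state=(4.460, 3.754)
t=2.000: state=(3.686, 4.328)
t=2.250: state=(2.889, 4.518)
t=2.500: state=(2.268, 4.318)
t=2.750: state=(1.864, 3.876)
t=3.000: state=(1.638, 3.349)
t=3.250: state=(1.546, 2.839)
t=3.500: state=(1.557, 2.395)
t=3.750: state=(1.656, 2.034)
t=4.000: state=(1.840, 1.758)
t=4.250: state=(2.110, 1.563)
t=4.500: state=(2.472, 1.443)
t=4.750: state=(2.928, 1.402)
t=5.000: state=(3.467, 1.448)
t=5.250: state=(4.052, 1.603)
t=5.500: state=(4.593, 1.904)
t=5.750: state=(4.936, 2.393)
t=6.000: state=(4.899, 3.069)
t=6.250: state=(4.407, 3.809)
t=6.380: state=(4.017, 4.135)
largest grid value and its neighbours: y(2.230)=4.51802, y(2.240)=4.51811, y(2.250)=4.51755
parabola through these three points peaks at t≈2.236 with y≈4.51815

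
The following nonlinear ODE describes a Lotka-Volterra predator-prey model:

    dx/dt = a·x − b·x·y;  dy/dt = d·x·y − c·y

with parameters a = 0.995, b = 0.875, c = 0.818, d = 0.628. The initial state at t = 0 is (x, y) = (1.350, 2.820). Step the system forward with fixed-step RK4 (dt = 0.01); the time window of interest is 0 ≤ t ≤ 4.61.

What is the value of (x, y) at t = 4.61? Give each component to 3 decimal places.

(x, y) = (1.120, 0.314)

t=0.000: state=(1.350, 2.820)
step 1 (dt=0.01): k1=(-1.988, 0.084), k2=(-1.974, 0.066), k3=(-1.974, 0.067), k4=(-1.960, 0.049); state += dt/6·(k1+2k2+2k3+k4)
t=0.010: state=(1.330, 2.821)
t=0.020: state=(1.311, 2.821)
t=0.030: state=(1.292, 2.821)
continuing one RK4 step at a time; state shown every 20 steps (Δt=0.2):
t=0.200: state=(1.008, 2.773)
t=0.400: state=(0.766, 2.630)
t=0.600: state=(0.600, 2.431)
t=0.800: state=(0.487, 2.209)
t=1.000: state=(0.412, 1.984)
t=1.200: state=(0.362, 1.768)
t=1.400: state=(0.330, 1.568)
t=1.600: state=(0.311, 1.386)
t=1.800: state=(0.302, 1.223)
t=2.000: state=(0.302, 1.078)
t=2.200: state=(0.308, 0.951)
t=2.400: state=(0.322, 0.840)
t=2.600: state=(0.342, 0.744)
t=2.800: state=(0.369, 0.660)
t=3.000: state=(0.404, 0.588)
t=3.200: state=(0.447, 0.527)
t=3.400: state=(0.499, 0.475)
t=3.600: state=(0.563, 0.431)
t=3.800: state=(0.639, 0.394)
t=4.000: state=(0.730, 0.365)
t=4.200: state=(0.837, 0.342)
t=4.400: state=(0.964, 0.325)
t=4.600: state=(1.112, 0.314)
t=4.610: state=(1.120, 0.314)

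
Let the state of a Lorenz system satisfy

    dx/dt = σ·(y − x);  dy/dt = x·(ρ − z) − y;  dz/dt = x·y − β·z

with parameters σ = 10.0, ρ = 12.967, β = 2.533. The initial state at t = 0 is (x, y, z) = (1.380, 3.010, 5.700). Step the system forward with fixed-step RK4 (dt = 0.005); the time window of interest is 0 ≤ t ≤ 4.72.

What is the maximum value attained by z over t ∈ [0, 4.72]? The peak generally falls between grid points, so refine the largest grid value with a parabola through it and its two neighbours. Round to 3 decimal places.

t=0.000: state=(1.380, 3.010, 5.700)
step 1 (dt=0.005): k1=(16.300, 7.018, -10.284), k2=(16.068, 7.334, -10.072), k3=(16.082, 7.328, -10.074), k4=(15.862, 7.640, -9.861); state += dt/6·(k1+2k2+2k3+k4)
t=0.005: state=(1.460, 3.047, 5.650)
t=0.010: state=(1.539, 3.086, 5.601)
t=0.015: state=(1.615, 3.129, 5.555)
continuing one RK4 step at a time; state shown every 40 steps (Δt=0.2):
t=0.200: state=(4.520, 6.515, 5.736)
t=0.400: state=(8.660, 9.754, 13.309)
t=0.600: state=(6.050, 3.424, 16.281)
t=0.800: state=(2.664, 2.033, 11.228)
t=1.000: state=(2.765, 3.366, 7.806)
t=1.200: state=(4.963, 6.538, 7.732)
t=1.400: state=(7.840, 8.428, 13.211)
t=1.600: state=(5.978, 4.185, 15.151)
t=1.800: state=(3.516, 3.034, 11.401)
t=2.000: state=(3.778, 4.431, 8.866)
t=2.200: state=(5.809, 7.024, 9.781)
t=2.400: state=(7.199, 6.979, 13.853)
t=2.600: state=(5.322, 4.188, 13.742)
t=2.800: state=(4.028, 3.925, 10.961)
t=3.000: state=(4.716, 5.427, 9.727)
t=3.200: state=(6.322, 6.978, 11.510)
t=3.400: state=(6.406, 5.813, 13.729)
t=3.600: state=(4.932, 4.339, 12.576)
t=3.800: state=(4.532, 4.718, 10.753)
t=4.000: state=(5.432, 6.038, 10.702)
t=4.200: state=(6.319, 6.431, 12.497)
t=4.400: state=(5.743, 5.198, 13.112)
t=4.600: state=(4.876, 4.672, 11.828)
t=4.720: state=(4.840, 4.978, 11.124)
largest grid value and its neighbours: z(0.525)=17.07028, z(0.530)=17.07860, z(0.535)=17.07642
parabola through these three points peaks at t≈0.531 with z≈17.07905

max z = 17.079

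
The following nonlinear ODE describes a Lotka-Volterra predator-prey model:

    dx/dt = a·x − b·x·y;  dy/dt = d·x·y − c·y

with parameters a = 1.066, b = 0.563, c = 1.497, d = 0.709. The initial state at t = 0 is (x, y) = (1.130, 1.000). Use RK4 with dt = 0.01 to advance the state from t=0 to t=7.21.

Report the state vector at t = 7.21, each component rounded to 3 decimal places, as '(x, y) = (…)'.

(x, y) = (3.778, 1.167)

t=0.000: state=(1.130, 1.000)
step 1 (dt=0.01): k1=(0.568, -0.696), k2=(0.572, -0.691), k3=(0.572, -0.691), k4=(0.576, -0.687); state += dt/6·(k1+2k2+2k3+k4)
t=0.010: state=(1.136, 0.993)
t=0.020: state=(1.142, 0.986)
t=0.030: state=(1.147, 0.980)
continuing one RK4 step at a time; state shown every 25 steps (Δt=0.25):
t=0.250: state=(1.296, 0.852)
t=0.500: state=(1.512, 0.751)
t=0.750: state=(1.784, 0.691)
t=1.000: state=(2.116, 0.671)
t=1.250: state=(2.511, 0.695)
t=1.500: state=(2.958, 0.776)
t=1.750: state=(3.426, 0.939)
t=2.000: state=(3.846, 1.233)
t=2.250: state=(4.089, 1.719)
t=2.500: state=(3.995, 2.436)
t=2.750: state=(3.490, 3.270)
t=3.000: state=(2.736, 3.911)
t=3.250: state=(2.022, 4.092)
t=3.500: state=(1.505, 3.834)
t=3.750: state=(1.184, 3.339)
t=4.000: state=(1.005, 2.783)
t=4.250: state=(0.920, 2.268)
t=4.500: state=(0.901, 1.831)
t=4.750: state=(0.932, 1.481)
t=5.000: state=(1.008, 1.209)
t=5.250: state=(1.127, 1.004)
t=5.500: state=(1.291, 0.855)
t=5.750: state=(1.506, 0.753)
t=6.000: state=(1.777, 0.692)
t=6.250: state=(2.108, 0.671)
t=6.500: state=(2.502, 0.694)
t=6.750: state=(2.948, 0.773)
t=7.000: state=(3.416, 0.935)
t=7.210: state=(3.778, 1.167)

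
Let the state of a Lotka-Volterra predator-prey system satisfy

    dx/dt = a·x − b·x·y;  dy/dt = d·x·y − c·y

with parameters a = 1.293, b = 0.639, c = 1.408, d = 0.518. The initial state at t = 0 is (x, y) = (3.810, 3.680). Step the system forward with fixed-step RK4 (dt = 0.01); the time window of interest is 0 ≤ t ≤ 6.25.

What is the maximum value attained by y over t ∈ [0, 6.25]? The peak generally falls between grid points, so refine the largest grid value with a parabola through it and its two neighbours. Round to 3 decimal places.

max y = 3.979

t=0.000: state=(3.810, 3.680)
step 1 (dt=0.01): k1=(-4.033, 2.081), k2=(-4.037, 2.049), k3=(-4.036, 2.049), k4=(-4.040, 2.016); state += dt/6·(k1+2k2+2k3+k4)
t=0.010: state=(3.770, 3.700)
t=0.020: state=(3.729, 3.720)
t=0.030: state=(3.689, 3.739)
continuing one RK4 step at a time; state shown every 25 steps (Δt=0.25):
t=0.250: state=(2.838, 3.975)
t=0.500: state=(2.091, 3.835)
t=0.750: state=(1.615, 3.419)
t=1.000: state=(1.345, 2.908)
t=1.250: state=(1.216, 2.411)
t=1.500: state=(1.185, 1.979)
t=1.750: state=(1.229, 1.626)
t=2.000: state=(1.340, 1.349)
t=2.250: state=(1.518, 1.141)
t=2.500: state=(1.770, 0.992)
t=2.750: state=(2.105, 0.896)
t=3.000: state=(2.532, 0.850)
t=3.250: state=(3.054, 0.857)
t=3.500: state=(3.662, 0.930)
t=3.750: state=(4.310, 1.096)
t=4.000: state=(4.888, 1.401)
t=4.250: state=(5.203, 1.902)
t=4.500: state=(5.025, 2.610)
t=4.750: state=(4.299, 3.374)
t=5.000: state=(3.309, 3.885)
t=5.250: state=(2.430, 3.952)
t=5.500: state=(1.823, 3.650)
t=5.750: state=(1.459, 3.167)
t=6.000: state=(1.267, 2.653)
t=6.250: state=(1.190, 2.186)
largest grid value and its neighbours: y(5.150)=3.97889, y(5.160)=3.97923, y(5.170)=3.97888
parabola through these three points peaks at t≈5.160 with y≈3.97923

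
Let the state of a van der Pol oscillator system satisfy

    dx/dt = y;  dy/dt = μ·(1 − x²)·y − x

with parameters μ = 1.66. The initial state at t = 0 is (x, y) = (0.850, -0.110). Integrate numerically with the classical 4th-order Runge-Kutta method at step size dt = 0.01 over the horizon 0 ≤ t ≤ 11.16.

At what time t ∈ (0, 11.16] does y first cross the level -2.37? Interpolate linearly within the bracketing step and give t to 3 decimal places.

t=0.000: state=(0.850, -0.110)
step 1 (dt=0.01): k1=(-0.110, -0.901), k2=(-0.115, -0.902), k3=(-0.115, -0.902), k4=(-0.119, -0.904); state += dt/6·(k1+2k2+2k3+k4)
t=0.010: state=(0.849, -0.119)
t=0.020: state=(0.848, -0.128)
t=0.030: state=(0.846, -0.137)
continuing one RK4 step at a time; state shown every 50 steps (Δt=0.5):
t=0.500: state=(0.673, -0.624)
t=1.000: state=(0.164, -1.531)
t=1.270: state=(-0.357, -2.347)
next step: t=1.280: state=(-0.380, -2.377) — y has crossed -2.37
linear interpolation between t=1.270 (-2.34654) and t=1.280 (-2.37673) → t≈1.278

t = 1.278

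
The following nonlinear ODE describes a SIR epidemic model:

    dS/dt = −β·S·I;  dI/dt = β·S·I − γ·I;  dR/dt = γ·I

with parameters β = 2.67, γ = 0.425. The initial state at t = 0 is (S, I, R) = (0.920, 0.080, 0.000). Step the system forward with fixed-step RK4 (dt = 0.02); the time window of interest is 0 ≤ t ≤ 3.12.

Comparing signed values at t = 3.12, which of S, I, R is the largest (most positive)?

t=0.000: state=(0.920, 0.080, 0.000)
step 1 (dt=0.02): k1=(-0.197, 0.163, 0.034), k2=(-0.200, 0.165, 0.035), k3=(-0.200, 0.165, 0.035), k4=(-0.204, 0.168, 0.035); state += dt/6·(k1+2k2+2k3+k4)
t=0.020: state=(0.916, 0.083, 0.001)
t=0.040: state=(0.912, 0.087, 0.001)
t=0.060: state=(0.908, 0.090, 0.002)
continuing one RK4 step at a time; state shown every 10 steps (Δt=0.2):
t=0.200: state=(0.873, 0.119, 0.008)
t=0.400: state=(0.809, 0.171, 0.021)
t=0.600: state=(0.726, 0.237, 0.038)
t=0.800: state=(0.627, 0.312, 0.061)
t=1.000: state=(0.520, 0.389, 0.091)
t=1.200: state=(0.414, 0.459, 0.127)
t=1.400: state=(0.319, 0.512, 0.168)
t=1.600: state=(0.240, 0.546, 0.214)
t=1.800: state=(0.179, 0.560, 0.261)
t=2.000: state=(0.133, 0.559, 0.308)
t=2.200: state=(0.099, 0.546, 0.355)
t=2.400: state=(0.074, 0.525, 0.401)
t=2.600: state=(0.056, 0.499, 0.445)
t=2.800: state=(0.043, 0.471, 0.486)
t=3.000: state=(0.034, 0.441, 0.525)
t=3.120: state=(0.030, 0.424, 0.547)
compare at T: S=0.030, I=0.424, R=0.547

largest component: R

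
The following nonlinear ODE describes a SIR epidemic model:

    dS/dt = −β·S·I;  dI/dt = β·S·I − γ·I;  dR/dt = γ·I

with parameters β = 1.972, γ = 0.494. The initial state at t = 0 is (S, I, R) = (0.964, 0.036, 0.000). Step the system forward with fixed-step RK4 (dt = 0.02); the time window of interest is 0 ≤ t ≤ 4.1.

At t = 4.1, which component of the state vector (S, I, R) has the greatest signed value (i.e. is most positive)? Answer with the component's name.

largest component: R

t=0.000: state=(0.964, 0.036, 0.000)
step 1 (dt=0.02): k1=(-0.068, 0.051, 0.018), k2=(-0.069, 0.051, 0.018), k3=(-0.069, 0.051, 0.018), k4=(-0.070, 0.052, 0.018); state += dt/6·(k1+2k2+2k3+k4)
t=0.020: state=(0.963, 0.037, 0.000)
t=0.040: state=(0.961, 0.038, 0.001)
t=0.060: state=(0.960, 0.039, 0.001)
continuing one RK4 step at a time; state shown every 10 steps (Δt=0.2):
t=0.200: state=(0.948, 0.048, 0.004)
t=0.400: state=(0.928, 0.062, 0.010)
t=0.600: state=(0.902, 0.081, 0.017)
t=0.800: state=(0.870, 0.104, 0.026)
t=1.000: state=(0.831, 0.132, 0.037)
t=1.200: state=(0.784, 0.165, 0.052)
t=1.400: state=(0.729, 0.201, 0.070)
t=1.600: state=(0.668, 0.240, 0.092)
t=1.800: state=(0.603, 0.279, 0.117)
t=2.000: state=(0.536, 0.317, 0.147)
t=2.200: state=(0.470, 0.350, 0.180)
t=2.400: state=(0.407, 0.377, 0.216)
t=2.600: state=(0.350, 0.396, 0.254)
t=2.800: state=(0.298, 0.408, 0.294)
t=3.000: state=(0.254, 0.412, 0.334)
t=3.200: state=(0.216, 0.409, 0.375)
t=3.400: state=(0.184, 0.401, 0.415)
t=3.600: state=(0.157, 0.389, 0.454)
t=3.800: state=(0.135, 0.373, 0.492)
t=4.000: state=(0.117, 0.355, 0.528)
t=4.100: state=(0.109, 0.346, 0.545)
compare at T: S=0.109, I=0.346, R=0.545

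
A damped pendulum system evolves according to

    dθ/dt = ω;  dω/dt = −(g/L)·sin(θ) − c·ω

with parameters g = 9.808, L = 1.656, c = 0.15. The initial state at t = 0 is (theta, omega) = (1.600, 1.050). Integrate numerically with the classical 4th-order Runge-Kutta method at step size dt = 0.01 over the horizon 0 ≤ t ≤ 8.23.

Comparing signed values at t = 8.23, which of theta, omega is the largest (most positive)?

largest component: omega

t=0.000: state=(1.600, 1.050)
step 1 (dt=0.01): k1=(1.050, -6.078), k2=(1.020, -6.072), k3=(1.020, -6.072), k4=(0.989, -6.067); state += dt/6·(k1+2k2+2k3+k4)
t=0.010: state=(1.610, 0.989)
t=0.020: state=(1.620, 0.929)
t=0.030: state=(1.629, 0.868)
continuing one RK4 step at a time; state shown every 50 steps (Δt=0.5):
t=0.500: state=(1.387, -1.866)
t=1.000: state=(-0.078, -3.435)
t=1.500: state=(-1.350, -1.244)
t=2.000: state=(-1.235, 1.657)
t=2.500: state=(0.088, 3.092)
t=3.000: state=(1.215, 1.029)
t=3.500: state=(1.023, -1.730)
t=4.000: state=(-0.231, -2.718)
t=4.500: state=(-1.132, -0.585)
t=5.000: state=(-0.766, 1.919)
t=5.500: state=(0.422, 2.260)
t=6.000: state=(1.040, 0.025)
t=6.500: state=(0.472, -2.074)
t=7.000: state=(-0.598, -1.688)
t=7.500: state=(-0.899, 0.559)
t=8.000: state=(-0.160, 2.068)
t=8.230: state=(0.308, 1.894)
compare at T: theta=0.308, omega=1.894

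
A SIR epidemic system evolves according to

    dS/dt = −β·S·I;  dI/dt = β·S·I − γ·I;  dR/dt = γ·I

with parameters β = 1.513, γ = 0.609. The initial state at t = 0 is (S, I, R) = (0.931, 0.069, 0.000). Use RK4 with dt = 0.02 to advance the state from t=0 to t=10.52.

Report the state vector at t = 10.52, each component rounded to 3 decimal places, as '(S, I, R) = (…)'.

t=0.000: state=(0.931, 0.069, 0.000)
step 1 (dt=0.02): k1=(-0.097, 0.055, 0.042), k2=(-0.098, 0.056, 0.042), k3=(-0.098, 0.056, 0.042), k4=(-0.099, 0.056, 0.043); state += dt/6·(k1+2k2+2k3+k4)
t=0.020: state=(0.929, 0.070, 0.001)
t=0.040: state=(0.927, 0.071, 0.002)
t=0.060: state=(0.925, 0.072, 0.003)
continuing one RK4 step at a time; state shown every 25 steps (Δt=0.5):
t=0.500: state=(0.874, 0.101, 0.026)
t=1.000: state=(0.798, 0.140, 0.062)
t=1.500: state=(0.706, 0.183, 0.111)
t=2.000: state=(0.606, 0.221, 0.173)
t=2.500: state=(0.507, 0.248, 0.245)
t=3.000: state=(0.418, 0.260, 0.323)
t=3.500: state=(0.343, 0.255, 0.401)
t=4.000: state=(0.285, 0.238, 0.477)
t=4.500: state=(0.240, 0.214, 0.546)
t=5.000: state=(0.206, 0.187, 0.607)
t=5.500: state=(0.181, 0.160, 0.660)
t=6.000: state=(0.162, 0.134, 0.704)
t=6.500: state=(0.148, 0.111, 0.741)
t=7.000: state=(0.137, 0.091, 0.772)
t=7.500: state=(0.128, 0.074, 0.797)
t=8.000: state=(0.122, 0.060, 0.818)
t=8.500: state=(0.117, 0.049, 0.834)
t=9.000: state=(0.113, 0.039, 0.848)
t=9.500: state=(0.110, 0.031, 0.858)
t=10.000: state=(0.108, 0.025, 0.867)
t=10.500: state=(0.106, 0.020, 0.874)
t=10.520: state=(0.106, 0.020, 0.874)

(S, I, R) = (0.106, 0.020, 0.874)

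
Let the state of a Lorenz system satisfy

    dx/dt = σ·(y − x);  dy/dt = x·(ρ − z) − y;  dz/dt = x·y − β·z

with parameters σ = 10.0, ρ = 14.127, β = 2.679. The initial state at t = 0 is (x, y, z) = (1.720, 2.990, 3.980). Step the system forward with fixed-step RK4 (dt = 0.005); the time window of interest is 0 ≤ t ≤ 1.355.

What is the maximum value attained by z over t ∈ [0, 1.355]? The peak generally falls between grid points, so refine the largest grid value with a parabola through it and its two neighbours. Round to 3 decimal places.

t=0.000: state=(1.720, 2.990, 3.980)
step 1 (dt=0.005): k1=(12.700, 14.463, -5.520), k2=(12.744, 14.773, -5.324), k3=(12.751, 14.773, -5.324), k4=(12.801, 15.083, -5.126); state += dt/6·(k1+2k2+2k3+k4)
t=0.005: state=(1.784, 3.064, 3.953)
t=0.010: state=(1.848, 3.141, 3.929)
t=0.015: state=(1.913, 3.221, 3.906)
continuing one RK4 step at a time; state shown every 10 steps (Δt=0.05):
t=0.050: state=(2.397, 3.871, 3.812)
t=0.100: state=(3.224, 5.085, 3.924)
t=0.150: state=(4.279, 6.652, 4.464)
t=0.200: state=(5.602, 8.512, 5.665)
t=0.250: state=(7.157, 10.406, 7.803)
t=0.300: state=(8.751, 11.741, 11.005)
t=0.350: state=(9.975, 11.697, 14.860)
t=0.400: state=(10.316, 9.860, 18.218)
t=0.450: state=(9.521, 6.899, 19.868)
t=0.500: state=(7.872, 4.113, 19.606)
t=0.550: state=(5.968, 2.280, 18.158)
t=0.600: state=(4.301, 1.384, 16.305)
t=0.650: state=(3.076, 1.087, 14.466)
t=0.700: state=(2.289, 1.096, 12.785)
t=0.750: state=(1.849, 1.250, 11.294)
t=0.800: state=(1.661, 1.485, 9.988)
t=0.850: state=(1.655, 1.792, 8.862)
t=0.900: state=(1.789, 2.186, 7.910)
t=0.950: state=(2.050, 2.697, 7.137)
t=1.000: state=(2.440, 3.362, 6.560)
t=1.050: state=(2.979, 4.220, 6.218)
t=1.100: state=(3.691, 5.304, 6.181)
t=1.150: state=(4.598, 6.614, 6.564)
t=1.200: state=(5.700, 8.075, 7.519)
t=1.250: state=(6.939, 9.469, 9.191)
t=1.300: state=(8.155, 10.390, 11.587)
t=1.350: state=(9.065, 10.355, 14.376)
t=1.355: state=(9.126, 10.286, 14.651)
largest grid value and its neighbours: z(0.460)=19.95308, z(0.465)=19.96715, z(0.470)=19.96310
parabola through these three points peaks at t≈0.466 with z≈19.96785

max z = 19.968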